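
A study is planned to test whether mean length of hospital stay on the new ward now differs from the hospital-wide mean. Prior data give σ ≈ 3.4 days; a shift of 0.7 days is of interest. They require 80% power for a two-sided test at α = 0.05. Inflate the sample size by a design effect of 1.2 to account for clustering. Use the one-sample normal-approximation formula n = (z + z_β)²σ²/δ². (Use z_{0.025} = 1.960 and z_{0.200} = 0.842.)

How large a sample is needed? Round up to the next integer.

n = 223

n = (z_{α/2} + z_β)² · σ² / δ²
  = (1.960 + 0.842)² · 3.4² / 0.7²
  = 7.8512 · 11.56 / 0.49
  = 185.22
Design effect: 1.2 × 185.22 = 222.27.
Round up → n = 223.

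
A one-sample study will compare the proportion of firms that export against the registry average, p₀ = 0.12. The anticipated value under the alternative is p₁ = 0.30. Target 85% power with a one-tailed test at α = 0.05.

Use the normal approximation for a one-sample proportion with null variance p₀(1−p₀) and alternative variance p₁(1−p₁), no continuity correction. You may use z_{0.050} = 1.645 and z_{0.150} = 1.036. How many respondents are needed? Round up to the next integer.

n = 32

n = [z_α·√(p₀q₀) + z_β·√(p₁q₁)]² / (p₁ − p₀)²
  = [1.645·√(0.12·0.88) + 1.036·√(0.30·0.70)]² / (0.18)²
  = [1.645·0.3250 + 1.036·0.4583]² / 0.0324
  = [1.0093]² / 0.0324
  = 31.44
Round up → n = 32.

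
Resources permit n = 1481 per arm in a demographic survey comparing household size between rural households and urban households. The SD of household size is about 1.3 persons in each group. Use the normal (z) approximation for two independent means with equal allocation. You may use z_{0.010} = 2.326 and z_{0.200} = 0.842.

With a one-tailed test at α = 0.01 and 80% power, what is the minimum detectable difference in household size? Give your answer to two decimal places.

Minimum detectable difference ≈ 0.15 persons

δ = (z_α + z_β) · √((σ₁²+σ₂²)/n)
  = (2.326 + 0.842) · √(3.38/1481)
  = 3.168 · √0.00228
  = 3.168 · 0.0478
  = 0.1513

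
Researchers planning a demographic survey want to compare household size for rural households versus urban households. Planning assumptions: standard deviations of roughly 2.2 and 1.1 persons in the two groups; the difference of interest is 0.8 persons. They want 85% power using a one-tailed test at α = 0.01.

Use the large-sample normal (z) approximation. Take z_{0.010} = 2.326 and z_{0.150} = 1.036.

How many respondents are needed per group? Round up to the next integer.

n = (z_α + z_β)² · (σ₁² + σ₂²) / δ²
  = (2.326 + 1.036)² · (2.2² + 1.1² = 6.05) / 0.8²
  = 11.3030 · 6.05 / 0.64
  = 106.85
Round up → n = 107 per group.

n = 107 per group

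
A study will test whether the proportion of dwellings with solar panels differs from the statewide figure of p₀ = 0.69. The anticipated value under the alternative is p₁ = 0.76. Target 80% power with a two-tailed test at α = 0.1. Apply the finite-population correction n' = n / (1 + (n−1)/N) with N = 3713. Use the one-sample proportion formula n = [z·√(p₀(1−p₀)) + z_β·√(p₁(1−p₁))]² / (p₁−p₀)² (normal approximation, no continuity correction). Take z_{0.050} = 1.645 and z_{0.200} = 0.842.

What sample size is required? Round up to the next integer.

n = [z_{α/2}·√(p₀q₀) + z_β·√(p₁q₁)]² / (p₁ − p₀)²
  = [1.645·√(0.69·0.31) + 0.842·√(0.76·0.24)]² / (0.07)²
  = [1.645·0.4625 + 0.842·0.4271]² / 0.0049
  = [1.1204]² / 0.0049
  = 256.19
Finite-population correction (N = 3713): 256.19 / (1 + (256.19 − 1)/3713) = 239.71.
Round up → n = 240.

n = 240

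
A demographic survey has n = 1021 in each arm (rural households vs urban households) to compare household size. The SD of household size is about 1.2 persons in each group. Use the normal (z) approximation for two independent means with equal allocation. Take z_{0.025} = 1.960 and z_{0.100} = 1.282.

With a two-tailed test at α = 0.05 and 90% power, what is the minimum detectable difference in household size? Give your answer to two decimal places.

δ = (z_{α/2} + z_β) · √((σ₁²+σ₂²)/n)
  = (1.960 + 1.282) · √(2.88/1021)
  = 3.242 · √0.00282
  = 3.242 · 0.0531
  = 0.1722

Minimum detectable difference ≈ 0.17 persons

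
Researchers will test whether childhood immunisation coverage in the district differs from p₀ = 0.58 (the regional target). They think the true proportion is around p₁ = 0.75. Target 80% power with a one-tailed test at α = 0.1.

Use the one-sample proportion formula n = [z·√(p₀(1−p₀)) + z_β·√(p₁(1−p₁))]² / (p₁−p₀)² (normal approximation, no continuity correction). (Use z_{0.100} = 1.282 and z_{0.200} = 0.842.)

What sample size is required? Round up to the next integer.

n = [z_α·√(p₀q₀) + z_β·√(p₁q₁)]² / (p₁ − p₀)²
  = [1.282·√(0.58·0.42) + 0.842·√(0.75·0.25)]² / (0.17)²
  = [1.282·0.4936 + 0.842·0.4330]² / 0.0289
  = [0.9973]² / 0.0289
  = 34.42
Round up → n = 35.

n = 35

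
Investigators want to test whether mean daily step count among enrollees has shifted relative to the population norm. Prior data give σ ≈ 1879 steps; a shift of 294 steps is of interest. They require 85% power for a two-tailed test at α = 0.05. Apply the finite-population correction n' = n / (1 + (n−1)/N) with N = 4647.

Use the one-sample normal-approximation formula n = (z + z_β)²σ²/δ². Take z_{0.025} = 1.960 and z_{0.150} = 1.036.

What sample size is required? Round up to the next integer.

n = (z_{α/2} + z_β)² · σ² / δ²
  = (1.960 + 1.036)² · 1879² / 294²
  = 8.9760 · 3530641 / 86436
  = 366.64
Finite-population correction (N = 4647): 366.64 / (1 + (366.64 − 1)/4647) = 339.90.
Round up → n = 340.

n = 340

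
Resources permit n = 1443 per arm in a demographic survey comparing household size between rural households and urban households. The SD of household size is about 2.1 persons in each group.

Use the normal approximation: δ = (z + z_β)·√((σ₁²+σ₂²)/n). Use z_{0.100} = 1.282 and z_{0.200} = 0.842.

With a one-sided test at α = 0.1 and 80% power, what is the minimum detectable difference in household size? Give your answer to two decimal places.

δ = (z_α + z_β) · √((σ₁²+σ₂²)/n)
  = (1.282 + 0.842) · √(8.82/1443)
  = 2.124 · √0.00611
  = 2.124 · 0.0782
  = 0.1661

Minimum detectable difference ≈ 0.17 persons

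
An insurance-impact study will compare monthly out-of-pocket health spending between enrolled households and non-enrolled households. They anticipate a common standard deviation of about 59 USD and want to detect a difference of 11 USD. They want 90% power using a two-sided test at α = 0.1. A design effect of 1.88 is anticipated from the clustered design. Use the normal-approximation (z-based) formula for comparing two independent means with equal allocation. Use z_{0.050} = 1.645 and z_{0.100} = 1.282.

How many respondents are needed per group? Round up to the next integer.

n = (z_{α/2} + z_β)² · (σ₁² + σ₂²) / δ²
  = (1.645 + 1.282)² · (2·59² = 6962) / 11²
  = 8.5673 · 6962 / 121
  = 492.94
Design effect: 1.88 × 492.94 = 926.73.
Round up → n = 927 per group.

n = 927 per group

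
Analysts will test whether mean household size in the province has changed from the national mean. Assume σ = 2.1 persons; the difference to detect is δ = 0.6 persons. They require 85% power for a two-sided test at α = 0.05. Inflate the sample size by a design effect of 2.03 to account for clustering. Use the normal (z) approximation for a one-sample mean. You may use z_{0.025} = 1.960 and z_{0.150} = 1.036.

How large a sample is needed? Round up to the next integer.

n = (z_{α/2} + z_β)² · σ² / δ²
  = (1.960 + 1.036)² · 2.1² / 0.6²
  = 8.9760 · 4.41 / 0.36
  = 109.96
Design effect: 2.03 × 109.96 = 223.21.
Round up → n = 224.

n = 224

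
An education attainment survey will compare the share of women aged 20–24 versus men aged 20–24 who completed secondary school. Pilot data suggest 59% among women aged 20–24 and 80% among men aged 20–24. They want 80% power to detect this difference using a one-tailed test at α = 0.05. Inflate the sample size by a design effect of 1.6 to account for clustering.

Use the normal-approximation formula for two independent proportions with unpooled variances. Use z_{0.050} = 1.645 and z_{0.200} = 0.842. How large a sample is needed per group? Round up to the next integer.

n = 91 per group

n = (z_α + z_β)² · [p₁(1−p₁) + p₂(1−p₂)] / (p₁ − p₂)²
  = (1.645 + 0.842)² · (0.59·0.41 + 0.80·0.20) / (-0.21)²
  = (2.487)² · (0.2419 + 0.1600) / 0.0441
  = 6.1852 · 0.4019 / 0.0441
  = 56.37
Design effect: 1.6 × 56.37 = 90.19.
Round up → n = 91 per group.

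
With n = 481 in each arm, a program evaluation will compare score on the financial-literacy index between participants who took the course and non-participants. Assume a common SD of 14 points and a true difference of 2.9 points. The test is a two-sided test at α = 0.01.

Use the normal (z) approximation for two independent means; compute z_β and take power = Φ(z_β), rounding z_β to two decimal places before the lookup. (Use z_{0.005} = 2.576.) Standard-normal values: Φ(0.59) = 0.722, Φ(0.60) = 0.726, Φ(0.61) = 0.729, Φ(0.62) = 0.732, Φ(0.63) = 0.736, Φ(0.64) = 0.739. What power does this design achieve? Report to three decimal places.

z_β = δ·√(n/(σ₁²+σ₂²)) − z_{α/2}
    = 2.9 · √(481/392) − 2.576
    = 2.9 · 1.10772 − 2.576
    = 3.2124 − 2.576 = 0.6364 → 0.64
Power = Φ(0.64) = 0.739.

Power ≈ 0.739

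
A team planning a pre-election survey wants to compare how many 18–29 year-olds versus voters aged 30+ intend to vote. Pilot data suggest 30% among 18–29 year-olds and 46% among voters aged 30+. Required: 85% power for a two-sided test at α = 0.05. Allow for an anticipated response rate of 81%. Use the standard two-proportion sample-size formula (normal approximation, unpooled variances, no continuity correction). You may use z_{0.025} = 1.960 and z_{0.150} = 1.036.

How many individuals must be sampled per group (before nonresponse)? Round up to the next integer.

n = 199 per group

n = (z_{α/2} + z_β)² · [p₁(1−p₁) + p₂(1−p₂)] / (p₁ − p₂)²
  = (1.960 + 1.036)² · (0.30·0.70 + 0.46·0.54) / (-0.16)²
  = (2.996)² · (0.2100 + 0.2484) / 0.0256
  = 8.9760 · 0.4584 / 0.0256
  = 160.73
Adjust for 81% response: 160.73 / 0.81 = 198.43.
Round up → n = 199 per group.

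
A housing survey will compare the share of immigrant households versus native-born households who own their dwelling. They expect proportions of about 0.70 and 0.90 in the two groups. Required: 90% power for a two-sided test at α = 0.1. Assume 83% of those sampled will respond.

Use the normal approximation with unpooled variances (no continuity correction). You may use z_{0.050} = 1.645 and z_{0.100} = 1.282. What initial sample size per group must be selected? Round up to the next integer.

n = 78 per group

n = (z_{α/2} + z_β)² · [p₁(1−p₁) + p₂(1−p₂)] / (p₁ − p₂)²
  = (1.645 + 1.282)² · (0.70·0.30 + 0.90·0.10) / (-0.20)²
  = (2.927)² · (0.2100 + 0.0900) / 0.0400
  = 8.5673 · 0.3000 / 0.0400
  = 64.25
Adjust for 83% response: 64.25 / 0.83 = 77.42.
Round up → n = 78 per group.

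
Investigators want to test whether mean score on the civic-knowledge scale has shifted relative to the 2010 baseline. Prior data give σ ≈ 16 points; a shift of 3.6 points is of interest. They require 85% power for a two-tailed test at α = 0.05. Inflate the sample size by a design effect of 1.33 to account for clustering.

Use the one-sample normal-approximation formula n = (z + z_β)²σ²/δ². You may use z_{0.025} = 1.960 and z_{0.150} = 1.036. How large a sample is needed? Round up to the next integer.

n = (z_{α/2} + z_β)² · σ² / δ²
  = (1.960 + 1.036)² · 16² / 3.6²
  = 8.9760 · 256 / 12.96
  = 177.30
Design effect: 1.33 × 177.30 = 235.81.
Round up → n = 236.

n = 236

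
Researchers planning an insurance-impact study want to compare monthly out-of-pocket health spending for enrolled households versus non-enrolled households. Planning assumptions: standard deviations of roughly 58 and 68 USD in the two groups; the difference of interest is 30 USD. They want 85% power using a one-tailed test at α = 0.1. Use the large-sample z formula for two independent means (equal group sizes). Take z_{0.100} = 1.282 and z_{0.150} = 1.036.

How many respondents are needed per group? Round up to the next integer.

n = 48 per group

n = (z_α + z_β)² · (σ₁² + σ₂²) / δ²
  = (1.282 + 1.036)² · (58² + 68² = 7988) / 30²
  = 5.3731 · 7988 / 900
  = 47.69
Round up → n = 48 per group.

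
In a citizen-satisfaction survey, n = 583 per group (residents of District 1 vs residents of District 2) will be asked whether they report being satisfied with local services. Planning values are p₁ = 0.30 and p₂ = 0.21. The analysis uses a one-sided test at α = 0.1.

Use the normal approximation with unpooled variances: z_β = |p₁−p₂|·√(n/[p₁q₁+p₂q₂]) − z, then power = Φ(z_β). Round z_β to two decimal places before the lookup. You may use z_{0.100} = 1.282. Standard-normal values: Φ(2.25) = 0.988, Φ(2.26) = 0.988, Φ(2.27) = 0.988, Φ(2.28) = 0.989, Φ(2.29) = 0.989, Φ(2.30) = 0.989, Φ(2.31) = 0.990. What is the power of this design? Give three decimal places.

z_β = |p₁−p₂|·√(n/[p₁q₁+p₂q₂]) − z_α
    = 0.09 · √(583/0.3759) − 1.282
    = 0.09 · 39.3820 − 1.282
    = 3.5444 − 1.282 = 2.2624 → 2.26
Power = Φ(2.26) = 0.988.

Power ≈ 0.988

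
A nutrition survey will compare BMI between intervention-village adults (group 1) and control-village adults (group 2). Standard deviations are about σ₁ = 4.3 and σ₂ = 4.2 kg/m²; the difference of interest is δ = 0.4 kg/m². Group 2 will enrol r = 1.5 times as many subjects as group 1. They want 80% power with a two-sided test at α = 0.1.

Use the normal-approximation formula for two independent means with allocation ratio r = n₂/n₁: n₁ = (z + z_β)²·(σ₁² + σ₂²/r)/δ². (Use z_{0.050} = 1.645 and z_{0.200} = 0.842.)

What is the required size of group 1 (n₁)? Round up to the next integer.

n₁ = (z_{α/2} + z_β)² · (σ₁² + σ₂²/r) / δ²
   = (1.645 + 0.842)² · (4.3² + 4.2²/1.5) / 0.4²
   = 6.1852 · (18.49 + 11.76) / 0.16
   = 6.1852 · 30.25 / 0.16
   = 1169.38
Round up → n₁ = 1170; n₂ = r·n₁ = 1.5 × 1170 = 1755.

n₁ = 1170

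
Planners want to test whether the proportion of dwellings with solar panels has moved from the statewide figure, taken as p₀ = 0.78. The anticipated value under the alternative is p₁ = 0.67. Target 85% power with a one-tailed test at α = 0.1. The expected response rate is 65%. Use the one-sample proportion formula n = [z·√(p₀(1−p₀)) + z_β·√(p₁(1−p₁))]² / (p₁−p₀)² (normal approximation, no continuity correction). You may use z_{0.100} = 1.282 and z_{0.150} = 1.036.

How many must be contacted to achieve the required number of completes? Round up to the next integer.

n = 132

n = [z_α·√(p₀q₀) + z_β·√(p₁q₁)]² / (p₁ − p₀)²
  = [1.282·√(0.78·0.22) + 1.036·√(0.67·0.33)]² / (-0.11)²
  = [1.282·0.4142 + 1.036·0.4702]² / 0.0121
  = [1.0182]² / 0.0121
  = 85.68
Adjust for 65% response: 85.68 / 0.65 = 131.82.
Round up → n = 132.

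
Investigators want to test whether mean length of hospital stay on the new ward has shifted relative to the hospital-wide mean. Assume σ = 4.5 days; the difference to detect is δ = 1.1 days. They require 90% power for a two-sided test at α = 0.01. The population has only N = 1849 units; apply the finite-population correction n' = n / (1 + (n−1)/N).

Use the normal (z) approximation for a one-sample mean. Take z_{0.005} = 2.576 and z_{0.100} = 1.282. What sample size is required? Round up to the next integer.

n = 220

n = (z_{α/2} + z_β)² · σ² / δ²
  = (2.576 + 1.282)² · 4.5² / 1.1²
  = 14.8842 · 20.25 / 1.21
  = 249.09
Finite-population correction (N = 1849): 249.09 / (1 + (249.09 − 1)/1849) = 219.63.
Round up → n = 220.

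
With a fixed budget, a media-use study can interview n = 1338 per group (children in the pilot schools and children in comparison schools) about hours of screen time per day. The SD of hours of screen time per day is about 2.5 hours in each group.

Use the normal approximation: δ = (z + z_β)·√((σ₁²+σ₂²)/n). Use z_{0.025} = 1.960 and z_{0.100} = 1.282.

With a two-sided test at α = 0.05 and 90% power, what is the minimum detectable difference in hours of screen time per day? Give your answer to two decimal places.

Minimum detectable difference ≈ 0.31 hours

δ = (z_{α/2} + z_β) · √((σ₁²+σ₂²)/n)
  = (1.960 + 1.282) · √(12.5/1338)
  = 3.242 · √0.00934
  = 3.242 · 0.0967
  = 0.3134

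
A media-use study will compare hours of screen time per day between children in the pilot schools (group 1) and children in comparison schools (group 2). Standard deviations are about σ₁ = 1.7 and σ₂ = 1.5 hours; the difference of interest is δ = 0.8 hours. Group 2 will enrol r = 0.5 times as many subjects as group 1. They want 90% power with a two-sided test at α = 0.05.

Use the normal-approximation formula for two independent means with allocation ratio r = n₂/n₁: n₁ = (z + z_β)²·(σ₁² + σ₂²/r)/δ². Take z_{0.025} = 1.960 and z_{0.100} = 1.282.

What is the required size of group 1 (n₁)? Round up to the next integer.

n₁ = (z_{α/2} + z_β)² · (σ₁² + σ₂²/r) / δ²
   = (1.960 + 1.282)² · (1.7² + 1.5²/0.5) / 0.8²
   = 10.5106 · (2.89 + 4.5) / 0.64
   = 10.5106 · 7.39 / 0.64
   = 121.36
Round up → n₁ = 122; n₂ = r·n₁ = 0.5 × 122 = 61.

n₁ = 122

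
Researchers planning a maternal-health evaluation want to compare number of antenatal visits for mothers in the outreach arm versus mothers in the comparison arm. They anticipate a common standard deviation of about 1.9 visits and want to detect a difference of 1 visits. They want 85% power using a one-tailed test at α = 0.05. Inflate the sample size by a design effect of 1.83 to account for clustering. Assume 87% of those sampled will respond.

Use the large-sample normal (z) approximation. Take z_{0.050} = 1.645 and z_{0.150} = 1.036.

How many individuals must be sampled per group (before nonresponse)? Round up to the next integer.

n = 110 per group

n = (z_α + z_β)² · (σ₁² + σ₂²) / δ²
  = (1.645 + 1.036)² · (2·1.9² = 7.22) / 1²
  = 7.1878 · 7.22 / 1
  = 51.90
Design effect: 1.83 × 51.90 = 94.97.
Adjust for 87% response: 94.97 / 0.87 = 109.16.
Round up → n = 110 per group.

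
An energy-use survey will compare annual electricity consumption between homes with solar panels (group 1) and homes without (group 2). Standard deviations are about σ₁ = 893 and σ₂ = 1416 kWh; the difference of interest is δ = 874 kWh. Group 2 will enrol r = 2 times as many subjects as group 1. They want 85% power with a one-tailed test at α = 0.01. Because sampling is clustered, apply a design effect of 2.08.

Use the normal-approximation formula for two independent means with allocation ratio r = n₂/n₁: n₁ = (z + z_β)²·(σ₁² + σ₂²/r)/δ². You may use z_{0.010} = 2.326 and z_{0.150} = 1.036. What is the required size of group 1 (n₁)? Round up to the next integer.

n₁ = (z_α + z_β)² · (σ₁² + σ₂²/r) / δ²
   = (2.326 + 1.036)² · (893² + 1416²/2) / 874²
   = 11.3030 · (797449 + 1002528) / 763876
   = 11.3030 · 1799977 / 763876
   = 26.63
Design effect: 2.08 × 26.63 = 55.40.
Round up → n₁ = 56; n₂ = r·n₁ = 2 × 56 = 112.

n₁ = 56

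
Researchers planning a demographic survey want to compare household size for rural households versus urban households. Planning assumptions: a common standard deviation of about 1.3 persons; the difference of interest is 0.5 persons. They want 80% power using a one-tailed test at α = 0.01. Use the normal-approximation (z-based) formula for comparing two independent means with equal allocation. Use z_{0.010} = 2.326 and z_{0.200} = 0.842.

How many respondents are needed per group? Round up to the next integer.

n = (z_α + z_β)² · (σ₁² + σ₂²) / δ²
  = (2.326 + 0.842)² · (2·1.3² = 3.38) / 0.5²
  = 10.0362 · 3.38 / 0.25
  = 135.69
Round up → n = 136 per group.

n = 136 per group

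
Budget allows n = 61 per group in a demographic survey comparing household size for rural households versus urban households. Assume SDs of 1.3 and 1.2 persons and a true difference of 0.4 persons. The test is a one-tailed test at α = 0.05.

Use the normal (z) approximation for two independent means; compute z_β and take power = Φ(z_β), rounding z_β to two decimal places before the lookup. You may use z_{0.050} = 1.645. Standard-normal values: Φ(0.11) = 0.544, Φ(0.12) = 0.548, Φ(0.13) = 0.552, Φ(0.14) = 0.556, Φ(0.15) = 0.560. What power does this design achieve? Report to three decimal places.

Power ≈ 0.548

z_β = δ·√(n/(σ₁²+σ₂²)) − z_α
    = 0.4 · √(61/3.13) − 1.645
    = 0.4 · 4.41461 − 1.645
    = 1.7658 − 1.645 = 0.1208 → 0.12
Power = Φ(0.12) = 0.548.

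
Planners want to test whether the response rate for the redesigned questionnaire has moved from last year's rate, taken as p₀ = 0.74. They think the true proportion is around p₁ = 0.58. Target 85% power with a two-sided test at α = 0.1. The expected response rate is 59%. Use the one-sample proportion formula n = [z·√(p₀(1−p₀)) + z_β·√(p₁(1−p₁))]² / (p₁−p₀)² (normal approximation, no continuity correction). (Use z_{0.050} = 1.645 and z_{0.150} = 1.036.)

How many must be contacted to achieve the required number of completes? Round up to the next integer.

n = [z_{α/2}·√(p₀q₀) + z_β·√(p₁q₁)]² / (p₁ − p₀)²
  = [1.645·√(0.74·0.26) + 1.036·√(0.58·0.42)]² / (-0.16)²
  = [1.645·0.4386 + 1.036·0.4936]² / 0.0256
  = [1.2329]² / 0.0256
  = 59.37
Adjust for 59% response: 59.37 / 0.59 = 100.64.
Round up → n = 101.

n = 101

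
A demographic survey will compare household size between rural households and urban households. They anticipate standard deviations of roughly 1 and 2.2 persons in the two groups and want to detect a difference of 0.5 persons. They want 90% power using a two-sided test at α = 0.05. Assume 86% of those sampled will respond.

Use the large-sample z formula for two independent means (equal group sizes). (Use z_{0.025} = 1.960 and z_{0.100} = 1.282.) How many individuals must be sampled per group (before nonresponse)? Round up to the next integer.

n = 286 per group

n = (z_{α/2} + z_β)² · (σ₁² + σ₂²) / δ²
  = (1.960 + 1.282)² · (1² + 2.2² = 5.84) / 0.5²
  = 10.5106 · 5.84 / 0.25
  = 245.53
Adjust for 86% response: 245.53 / 0.86 = 285.50.
Round up → n = 286 per group.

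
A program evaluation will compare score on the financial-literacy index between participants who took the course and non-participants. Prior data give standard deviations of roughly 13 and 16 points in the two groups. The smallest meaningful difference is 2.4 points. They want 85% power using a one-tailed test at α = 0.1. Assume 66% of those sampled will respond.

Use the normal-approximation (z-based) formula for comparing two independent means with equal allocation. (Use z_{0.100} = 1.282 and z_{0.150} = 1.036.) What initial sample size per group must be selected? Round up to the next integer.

n = 601 per group

n = (z_α + z_β)² · (σ₁² + σ₂²) / δ²
  = (1.282 + 1.036)² · (13² + 16² = 425) / 2.4²
  = 5.3731 · 425 / 5.76
  = 396.45
Adjust for 66% response: 396.45 / 0.66 = 600.69.
Round up → n = 601 per group.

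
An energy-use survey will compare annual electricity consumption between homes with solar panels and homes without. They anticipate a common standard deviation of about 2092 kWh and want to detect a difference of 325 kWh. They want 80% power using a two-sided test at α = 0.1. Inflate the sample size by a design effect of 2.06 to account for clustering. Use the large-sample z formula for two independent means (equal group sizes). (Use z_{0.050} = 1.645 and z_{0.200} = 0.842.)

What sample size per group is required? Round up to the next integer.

n = (z_{α/2} + z_β)² · (σ₁² + σ₂²) / δ²
  = (1.645 + 0.842)² · (2·2092² = 8752928) / 325²
  = 6.1852 · 8752928 / 105625
  = 512.55
Design effect: 2.06 × 512.55 = 1055.86.
Round up → n = 1056 per group.

n = 1056 per group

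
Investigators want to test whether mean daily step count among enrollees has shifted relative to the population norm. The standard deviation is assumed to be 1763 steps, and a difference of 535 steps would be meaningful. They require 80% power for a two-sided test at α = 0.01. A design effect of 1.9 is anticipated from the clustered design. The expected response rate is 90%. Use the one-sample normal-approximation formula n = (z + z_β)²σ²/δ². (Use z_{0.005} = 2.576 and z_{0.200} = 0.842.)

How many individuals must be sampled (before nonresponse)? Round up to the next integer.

n = 268

n = (z_{α/2} + z_β)² · σ² / δ²
  = (2.576 + 0.842)² · 1763² / 535²
  = 11.6827 · 3108169 / 286225
  = 126.86
Design effect: 1.9 × 126.86 = 241.04.
Adjust for 90% response: 241.04 / 0.90 = 267.83.
Round up → n = 268.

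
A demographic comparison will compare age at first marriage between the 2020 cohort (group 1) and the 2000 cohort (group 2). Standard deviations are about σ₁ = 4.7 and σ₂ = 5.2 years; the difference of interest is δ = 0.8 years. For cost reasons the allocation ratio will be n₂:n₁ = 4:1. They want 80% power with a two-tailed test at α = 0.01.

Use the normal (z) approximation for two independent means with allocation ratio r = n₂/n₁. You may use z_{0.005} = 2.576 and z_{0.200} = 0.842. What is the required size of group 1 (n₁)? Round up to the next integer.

n₁ = 527

n₁ = (z_{α/2} + z_β)² · (σ₁² + σ₂²/r) / δ²
   = (2.576 + 0.842)² · (4.7² + 5.2²/4) / 0.8²
   = 11.6827 · (22.09 + 6.76) / 0.64
   = 11.6827 · 28.85 / 0.64
   = 526.64
Round up → n₁ = 527; n₂ = r·n₁ = 4 × 527 = 2108.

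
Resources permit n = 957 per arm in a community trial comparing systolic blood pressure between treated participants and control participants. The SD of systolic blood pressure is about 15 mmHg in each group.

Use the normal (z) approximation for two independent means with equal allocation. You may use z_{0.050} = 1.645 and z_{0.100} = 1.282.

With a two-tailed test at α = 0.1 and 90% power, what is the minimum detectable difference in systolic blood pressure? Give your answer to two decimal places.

δ = (z_{α/2} + z_β) · √((σ₁²+σ₂²)/n)
  = (1.645 + 1.282) · √(450/957)
  = 2.927 · √0.47022
  = 2.927 · 0.6857
  = 2.0071

Minimum detectable difference ≈ 2.01 mmHg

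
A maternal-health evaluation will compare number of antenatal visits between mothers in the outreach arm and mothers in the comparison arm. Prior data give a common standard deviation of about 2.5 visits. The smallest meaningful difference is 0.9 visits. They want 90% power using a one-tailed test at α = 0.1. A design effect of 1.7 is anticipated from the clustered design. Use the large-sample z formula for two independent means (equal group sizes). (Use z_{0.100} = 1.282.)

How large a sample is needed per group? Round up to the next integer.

n = 173 per group

n = (z_α + z_β)² · (σ₁² + σ₂²) / δ²
  = (1.282 + 1.282)² · (2·2.5² = 12.5) / 0.9²
  = 6.5741 · 12.5 / 0.81
  = 101.45
Design effect: 1.7 × 101.45 = 172.47.
Round up → n = 173 per group.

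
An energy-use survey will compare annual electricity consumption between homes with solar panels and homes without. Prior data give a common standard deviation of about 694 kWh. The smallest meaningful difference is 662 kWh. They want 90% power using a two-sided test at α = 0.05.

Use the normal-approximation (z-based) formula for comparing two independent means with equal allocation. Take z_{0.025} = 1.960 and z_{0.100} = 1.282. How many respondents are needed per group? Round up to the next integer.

n = (z_{α/2} + z_β)² · (σ₁² + σ₂²) / δ²
  = (1.960 + 1.282)² · (2·694² = 963272) / 662²
  = 10.5106 · 963272 / 438244
  = 23.10
Round up → n = 24 per group.

n = 24 per group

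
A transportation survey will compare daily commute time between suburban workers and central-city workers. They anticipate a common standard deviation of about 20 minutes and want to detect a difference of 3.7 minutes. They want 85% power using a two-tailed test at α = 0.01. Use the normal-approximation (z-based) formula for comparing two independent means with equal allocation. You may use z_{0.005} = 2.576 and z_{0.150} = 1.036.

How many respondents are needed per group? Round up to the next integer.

n = 763 per group

n = (z_{α/2} + z_β)² · (σ₁² + σ₂²) / δ²
  = (2.576 + 1.036)² · (2·20² = 800) / 3.7²
  = 13.0465 · 800 / 13.69
  = 762.40
Round up → n = 763 per group.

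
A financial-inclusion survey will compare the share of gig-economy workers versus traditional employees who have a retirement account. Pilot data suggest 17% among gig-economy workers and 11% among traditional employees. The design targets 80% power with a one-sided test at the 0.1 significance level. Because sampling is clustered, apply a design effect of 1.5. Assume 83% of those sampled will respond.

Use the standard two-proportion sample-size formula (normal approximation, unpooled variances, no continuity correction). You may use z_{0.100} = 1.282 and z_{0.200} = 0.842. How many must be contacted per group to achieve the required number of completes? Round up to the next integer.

n = 542 per group

n = (z_α + z_β)² · [p₁(1−p₁) + p₂(1−p₂)] / (p₁ − p₂)²
  = (1.282 + 0.842)² · (0.17·0.83 + 0.11·0.89) / (0.06)²
  = (2.124)² · (0.1411 + 0.0979) / 0.0036
  = 4.5114 · 0.2390 / 0.0036
  = 299.51
Design effect: 1.5 × 299.51 = 449.26.
Adjust for 83% response: 449.26 / 0.83 = 541.27.
Round up → n = 542 per group.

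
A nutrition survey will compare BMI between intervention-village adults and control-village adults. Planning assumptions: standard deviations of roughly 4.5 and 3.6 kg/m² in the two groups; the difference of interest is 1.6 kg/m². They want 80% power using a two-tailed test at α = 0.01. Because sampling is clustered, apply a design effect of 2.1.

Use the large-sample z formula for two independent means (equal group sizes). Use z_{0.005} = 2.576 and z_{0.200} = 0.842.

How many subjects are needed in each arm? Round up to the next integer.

n = 319 per group

n = (z_{α/2} + z_β)² · (σ₁² + σ₂²) / δ²
  = (2.576 + 0.842)² · (4.5² + 3.6² = 33.21) / 1.6²
  = 11.6827 · 33.21 / 2.56
  = 151.56
Design effect: 2.1 × 151.56 = 318.27.
Round up → n = 319 per group.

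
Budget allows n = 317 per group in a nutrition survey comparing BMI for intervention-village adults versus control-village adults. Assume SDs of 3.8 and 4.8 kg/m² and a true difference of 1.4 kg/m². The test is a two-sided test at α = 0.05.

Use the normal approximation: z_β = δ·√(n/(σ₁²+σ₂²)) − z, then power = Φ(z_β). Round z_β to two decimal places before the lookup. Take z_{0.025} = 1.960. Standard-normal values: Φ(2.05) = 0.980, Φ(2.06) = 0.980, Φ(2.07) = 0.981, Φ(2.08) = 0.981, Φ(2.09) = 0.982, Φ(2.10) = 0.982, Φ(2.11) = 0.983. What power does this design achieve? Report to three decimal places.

Power ≈ 0.983

z_β = δ·√(n/(σ₁²+σ₂²)) − z_{α/2}
    = 1.4 · √(317/37.48) − 1.960
    = 1.4 · 2.90824 − 1.960
    = 4.0715 − 1.960 = 2.1115 → 2.11
Power = Φ(2.11) = 0.983.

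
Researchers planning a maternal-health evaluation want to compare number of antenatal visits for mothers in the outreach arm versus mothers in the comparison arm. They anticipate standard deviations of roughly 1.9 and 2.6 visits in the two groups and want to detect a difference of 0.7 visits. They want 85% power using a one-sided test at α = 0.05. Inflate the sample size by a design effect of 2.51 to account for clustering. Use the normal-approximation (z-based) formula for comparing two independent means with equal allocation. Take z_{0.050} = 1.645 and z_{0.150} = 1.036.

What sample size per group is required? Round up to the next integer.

n = 382 per group

n = (z_α + z_β)² · (σ₁² + σ₂²) / δ²
  = (1.645 + 1.036)² · (1.9² + 2.6² = 10.37) / 0.7²
  = 7.1878 · 10.37 / 0.49
  = 152.12
Design effect: 2.51 × 152.12 = 381.81.
Round up → n = 382 per group.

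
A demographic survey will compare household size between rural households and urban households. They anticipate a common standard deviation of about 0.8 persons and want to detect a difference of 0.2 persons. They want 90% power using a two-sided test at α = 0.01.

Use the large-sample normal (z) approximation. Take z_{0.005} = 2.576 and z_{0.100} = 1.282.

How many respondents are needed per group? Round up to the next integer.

n = (z_{α/2} + z_β)² · (σ₁² + σ₂²) / δ²
  = (2.576 + 1.282)² · (2·0.8² = 1.28) / 0.2²
  = 14.8842 · 1.28 / 0.04
  = 476.29
Round up → n = 477 per group.

n = 477 per group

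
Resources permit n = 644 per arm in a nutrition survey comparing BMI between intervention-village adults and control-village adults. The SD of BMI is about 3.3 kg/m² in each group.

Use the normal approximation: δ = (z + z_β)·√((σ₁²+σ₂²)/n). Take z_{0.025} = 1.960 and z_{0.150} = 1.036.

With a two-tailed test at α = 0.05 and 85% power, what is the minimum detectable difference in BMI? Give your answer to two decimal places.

δ = (z_{α/2} + z_β) · √((σ₁²+σ₂²)/n)
  = (1.960 + 1.036) · √(21.78/644)
  = 2.996 · √0.03382
  = 2.996 · 0.1839
  = 0.5510

Minimum detectable difference ≈ 0.55 kg/m²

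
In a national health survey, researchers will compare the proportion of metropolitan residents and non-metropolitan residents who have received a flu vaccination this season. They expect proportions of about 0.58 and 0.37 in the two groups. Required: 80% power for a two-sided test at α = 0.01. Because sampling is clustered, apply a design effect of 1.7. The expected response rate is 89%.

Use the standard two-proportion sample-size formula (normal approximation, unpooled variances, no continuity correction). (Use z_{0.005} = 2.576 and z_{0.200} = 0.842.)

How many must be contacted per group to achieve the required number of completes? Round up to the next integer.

n = 242 per group

n = (z_{α/2} + z_β)² · [p₁(1−p₁) + p₂(1−p₂)] / (p₁ − p₂)²
  = (2.576 + 0.842)² · (0.58·0.42 + 0.37·0.63) / (0.21)²
  = (3.418)² · (0.2436 + 0.2331) / 0.0441
  = 11.6827 · 0.4767 / 0.0441
  = 126.28
Design effect: 1.7 × 126.28 = 214.68.
Adjust for 89% response: 214.68 / 0.89 = 241.22.
Round up → n = 242 per group.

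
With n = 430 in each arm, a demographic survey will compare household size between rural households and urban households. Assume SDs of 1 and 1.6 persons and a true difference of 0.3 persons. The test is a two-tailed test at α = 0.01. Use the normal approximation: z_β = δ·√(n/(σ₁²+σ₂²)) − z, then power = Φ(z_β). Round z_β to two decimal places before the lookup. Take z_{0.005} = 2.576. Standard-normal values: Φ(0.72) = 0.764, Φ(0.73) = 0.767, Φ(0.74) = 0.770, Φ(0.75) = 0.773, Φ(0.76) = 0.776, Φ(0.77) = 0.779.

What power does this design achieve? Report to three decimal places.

Power ≈ 0.764

z_β = δ·√(n/(σ₁²+σ₂²)) − z_{α/2}
    = 0.3 · √(430/3.56) − 2.576
    = 0.3 · 10.99029 − 2.576
    = 3.2971 − 2.576 = 0.7211 → 0.72
Power = Φ(0.72) = 0.764.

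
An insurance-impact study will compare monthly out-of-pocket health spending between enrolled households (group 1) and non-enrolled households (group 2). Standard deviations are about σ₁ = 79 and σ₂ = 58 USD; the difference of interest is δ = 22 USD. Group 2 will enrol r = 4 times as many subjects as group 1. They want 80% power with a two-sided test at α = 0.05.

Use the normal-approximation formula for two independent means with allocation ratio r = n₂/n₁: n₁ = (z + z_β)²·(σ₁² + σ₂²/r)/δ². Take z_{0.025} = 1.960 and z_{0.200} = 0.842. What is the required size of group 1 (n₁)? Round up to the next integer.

n₁ = (z_{α/2} + z_β)² · (σ₁² + σ₂²/r) / δ²
   = (1.960 + 0.842)² · (79² + 58²/4) / 22²
   = 7.8512 · (6241 + 841) / 484
   = 7.8512 · 7082 / 484
   = 114.88
Round up → n₁ = 115; n₂ = r·n₁ = 4 × 115 = 460.

n₁ = 115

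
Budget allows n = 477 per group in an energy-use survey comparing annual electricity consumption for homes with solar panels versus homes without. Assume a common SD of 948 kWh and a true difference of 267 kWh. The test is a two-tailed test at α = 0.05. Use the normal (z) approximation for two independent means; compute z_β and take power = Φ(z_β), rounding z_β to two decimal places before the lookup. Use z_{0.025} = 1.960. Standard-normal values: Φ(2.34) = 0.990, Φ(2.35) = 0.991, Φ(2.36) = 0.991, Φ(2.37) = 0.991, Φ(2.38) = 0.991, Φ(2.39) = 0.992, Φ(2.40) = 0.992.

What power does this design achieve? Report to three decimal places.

Power ≈ 0.992

z_β = δ·√(n/(σ₁²+σ₂²)) − z_{α/2}
    = 267 · √(477/1797408) − 1.960
    = 267 · 0.01629 − 1.960
    = 4.3496 − 1.960 = 2.3896 → 2.39
Power = Φ(2.39) = 0.992.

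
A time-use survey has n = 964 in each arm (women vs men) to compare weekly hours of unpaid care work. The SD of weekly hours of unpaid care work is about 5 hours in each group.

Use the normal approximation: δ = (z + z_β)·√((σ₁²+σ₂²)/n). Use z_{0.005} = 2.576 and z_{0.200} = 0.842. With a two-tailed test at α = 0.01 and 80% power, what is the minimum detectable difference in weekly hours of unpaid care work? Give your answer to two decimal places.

δ = (z_{α/2} + z_β) · √((σ₁²+σ₂²)/n)
  = (2.576 + 0.842) · √(50/964)
  = 3.418 · √0.05187
  = 3.418 · 0.2277
  = 0.7784

Minimum detectable difference ≈ 0.78 hours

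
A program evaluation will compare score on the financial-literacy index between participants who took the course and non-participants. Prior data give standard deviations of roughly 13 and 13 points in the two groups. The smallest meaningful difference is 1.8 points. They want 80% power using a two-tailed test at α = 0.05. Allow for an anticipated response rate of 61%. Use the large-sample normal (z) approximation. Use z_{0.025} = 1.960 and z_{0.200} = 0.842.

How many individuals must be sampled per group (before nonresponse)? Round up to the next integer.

n = (z_{α/2} + z_β)² · (σ₁² + σ₂²) / δ²
  = (1.960 + 0.842)² · (13² + 13² = 338) / 1.8²
  = 7.8512 · 338 / 3.24
  = 819.05
Adjust for 61% response: 819.05 / 0.61 = 1342.70.
Round up → n = 1343 per group.

n = 1343 per group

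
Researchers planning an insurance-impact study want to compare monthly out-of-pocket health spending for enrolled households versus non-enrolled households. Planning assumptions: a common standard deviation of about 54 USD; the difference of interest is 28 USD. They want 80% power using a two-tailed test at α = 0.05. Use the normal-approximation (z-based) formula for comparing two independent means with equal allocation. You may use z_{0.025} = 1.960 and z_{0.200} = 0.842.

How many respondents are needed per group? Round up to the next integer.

n = (z_{α/2} + z_β)² · (σ₁² + σ₂²) / δ²
  = (1.960 + 0.842)² · (2·54² = 5832) / 28²
  = 7.8512 · 5832 / 784
  = 58.40
Round up → n = 59 per group.

n = 59 per group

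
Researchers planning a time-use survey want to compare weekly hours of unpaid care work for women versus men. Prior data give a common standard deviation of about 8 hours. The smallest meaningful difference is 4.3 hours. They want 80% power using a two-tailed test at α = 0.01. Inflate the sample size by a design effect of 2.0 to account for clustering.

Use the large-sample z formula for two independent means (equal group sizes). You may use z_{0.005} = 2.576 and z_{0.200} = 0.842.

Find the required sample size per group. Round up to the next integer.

n = 162 per group

n = (z_{α/2} + z_β)² · (σ₁² + σ₂²) / δ²
  = (2.576 + 0.842)² · (2·8² = 128) / 4.3²
  = 11.6827 · 128 / 18.49
  = 80.88
Design effect: 2.0 × 80.88 = 161.75.
Round up → n = 162 per group.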